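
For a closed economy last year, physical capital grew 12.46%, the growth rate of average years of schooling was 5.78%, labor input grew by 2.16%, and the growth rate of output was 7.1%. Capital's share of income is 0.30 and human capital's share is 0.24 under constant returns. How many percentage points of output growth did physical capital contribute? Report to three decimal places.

3.738

Contribution = share × growth = 0.3 × 12.46 = 3.738 pp.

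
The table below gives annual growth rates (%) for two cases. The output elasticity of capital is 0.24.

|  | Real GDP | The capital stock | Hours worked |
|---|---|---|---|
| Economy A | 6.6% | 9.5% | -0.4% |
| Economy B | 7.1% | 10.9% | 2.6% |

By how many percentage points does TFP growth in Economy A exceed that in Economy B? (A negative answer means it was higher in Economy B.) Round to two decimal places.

Labor's share = 1 − 0.24 = 0.76.
Economy A: TFP = 6.6 − 2.28 + 0.304 = 4.624%.
Economy B: TFP = 7.1 − 2.616 − 1.976 = 2.508%.
Difference = 4.624 − (2.508) = 2.116 pp.

2.12 percentage points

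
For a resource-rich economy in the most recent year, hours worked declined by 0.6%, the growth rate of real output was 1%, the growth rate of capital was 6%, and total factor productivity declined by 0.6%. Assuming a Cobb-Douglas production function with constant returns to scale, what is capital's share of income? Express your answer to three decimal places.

0.333

gY = gA + α·gK + (1−α)·gL, so gY − gA − gL = α(gK − gL).
1 + 0.6 + 0.6 = α × (6 − (-0.6)).
2.2 = 6.6 α, so α = 0.33333.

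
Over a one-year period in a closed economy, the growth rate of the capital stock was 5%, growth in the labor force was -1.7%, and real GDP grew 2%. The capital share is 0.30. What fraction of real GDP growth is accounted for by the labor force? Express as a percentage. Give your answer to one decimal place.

Labor's share = 1 − 0.3 = 0.7.
The labor force contributed 0.7 × (-1.7) = -1.19 pp.
Share of growth = -1.19 / 2 × 100 = -59.5%.

-59.5%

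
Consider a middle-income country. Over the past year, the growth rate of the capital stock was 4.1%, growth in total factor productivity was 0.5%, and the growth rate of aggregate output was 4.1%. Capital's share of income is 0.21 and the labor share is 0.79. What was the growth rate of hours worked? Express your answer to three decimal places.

Labor's share = 1 − 0.21 = 0.79.
gY = gA + 0.21×4.1 + 0.79×g.
0.79×g = 4.1 − 0.5 − 0.861 = 2.739.
g = 2.739 / 0.79 = 3.46709%.

3.467%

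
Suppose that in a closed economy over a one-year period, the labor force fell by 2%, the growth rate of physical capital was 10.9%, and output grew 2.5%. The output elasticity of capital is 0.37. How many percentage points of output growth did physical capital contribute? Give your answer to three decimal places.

4.033

Contribution = share × growth = 0.37 × 10.9 = 4.033 pp.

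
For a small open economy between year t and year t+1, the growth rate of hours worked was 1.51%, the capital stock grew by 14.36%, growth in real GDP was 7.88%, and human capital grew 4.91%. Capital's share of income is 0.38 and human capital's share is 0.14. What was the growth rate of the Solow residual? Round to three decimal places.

The Solow residual growth was 1.011%.

Labor's share = 1 − 0.38 − 0.14 = 0.48.
The capital stock: 0.38 × 14.36 = 5.4568 pp.
Human capital: 0.14 × 4.91 = 0.6874 pp.
Hours worked: 0.48 × 1.51 = 0.7248 pp.
TFP growth = 7.88 − 6.869 = 1.011%.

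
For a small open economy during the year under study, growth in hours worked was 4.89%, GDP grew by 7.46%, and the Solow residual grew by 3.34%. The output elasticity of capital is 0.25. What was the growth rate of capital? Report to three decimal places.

Labor's share = 1 − 0.25 = 0.75.
gY = gA + 0.75×4.89 + 0.25×g.
0.25×g = 7.46 − 3.34 − 3.6675 = 0.4525.
g = 0.4525 / 0.25 = 1.81%.

Capital growth was 1.810%.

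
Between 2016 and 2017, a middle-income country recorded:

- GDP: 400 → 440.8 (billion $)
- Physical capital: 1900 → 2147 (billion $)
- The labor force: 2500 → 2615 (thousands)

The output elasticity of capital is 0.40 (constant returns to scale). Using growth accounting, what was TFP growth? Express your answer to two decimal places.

TFP grew 2.24%.

GDP growth = (440.8 − 400) / 400 = 10.2%.
Physical capital growth = (2147 − 1900) / 1900 = 13%.
The labor force growth = (2615 − 2500) / 2500 = 4.6%.
Labor's share = 1 − 0.4 = 0.6.
Physical capital: 0.4 × 13 = 5.2 pp.
The labor force: 0.6 × 4.6 = 2.76 pp.
TFP growth = 10.2 − 7.96 = 2.24%.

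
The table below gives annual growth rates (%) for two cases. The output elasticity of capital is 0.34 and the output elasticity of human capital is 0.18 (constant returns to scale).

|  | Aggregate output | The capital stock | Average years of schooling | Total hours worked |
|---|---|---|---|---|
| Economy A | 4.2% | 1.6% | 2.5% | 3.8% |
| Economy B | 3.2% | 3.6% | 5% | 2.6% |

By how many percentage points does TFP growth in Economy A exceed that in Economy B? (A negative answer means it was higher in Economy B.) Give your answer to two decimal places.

1.55 percentage points

Labor's share = 1 − 0.34 − 0.18 = 0.48.
Economy A: TFP = 4.2 − 0.544 − 0.45 − 1.824 = 1.382%.
Economy B: TFP = 3.2 − 1.224 − 0.9 − 1.248 = -0.172%.
Difference = 1.382 − (-0.172) = 1.554 pp.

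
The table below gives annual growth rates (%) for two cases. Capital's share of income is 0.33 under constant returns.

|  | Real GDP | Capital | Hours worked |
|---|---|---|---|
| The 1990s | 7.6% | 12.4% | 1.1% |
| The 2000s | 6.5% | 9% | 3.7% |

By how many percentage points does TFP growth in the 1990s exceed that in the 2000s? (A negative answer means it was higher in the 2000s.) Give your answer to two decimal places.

1.72 percentage points

Labor's share = 1 − 0.33 = 0.67.
The 1990s: TFP = 7.6 − 4.092 − 0.737 = 2.771%.
The 2000s: TFP = 6.5 − 2.97 − 2.479 = 1.051%.
Difference = 2.771 − (1.051) = 1.72 pp.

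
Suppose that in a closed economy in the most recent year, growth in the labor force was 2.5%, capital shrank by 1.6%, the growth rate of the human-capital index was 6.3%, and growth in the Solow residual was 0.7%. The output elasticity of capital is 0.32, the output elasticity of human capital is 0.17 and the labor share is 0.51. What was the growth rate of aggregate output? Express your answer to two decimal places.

2.53%

Labor's share = 1 − 0.32 − 0.17 = 0.51.
Capital: 0.32 × (-1.6) = -0.512 pp.
The human-capital index: 0.17 × 6.3 = 1.071 pp.
The labor force: 0.51 × 2.5 = 1.275 pp.
Output growth = 0.7 + 1.834 = 2.534%.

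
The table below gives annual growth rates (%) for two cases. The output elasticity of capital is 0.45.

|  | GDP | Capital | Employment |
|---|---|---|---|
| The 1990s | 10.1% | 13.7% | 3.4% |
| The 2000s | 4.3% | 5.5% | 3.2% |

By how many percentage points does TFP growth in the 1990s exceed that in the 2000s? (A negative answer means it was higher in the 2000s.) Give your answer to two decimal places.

Labor's share = 1 − 0.45 = 0.55.
The 1990s: TFP = 10.1 − 6.165 − 1.87 = 2.065%.
The 2000s: TFP = 4.3 − 2.475 − 1.76 = 0.065%.
Difference = 2.065 − (0.065) = 2 pp.

2.00 percentage points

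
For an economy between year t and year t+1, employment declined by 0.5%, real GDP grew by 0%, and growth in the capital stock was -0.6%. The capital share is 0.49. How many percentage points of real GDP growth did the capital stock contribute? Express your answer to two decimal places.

-0.29 pp

Contribution = share × growth = 0.49 × (-0.6) = -0.294 pp.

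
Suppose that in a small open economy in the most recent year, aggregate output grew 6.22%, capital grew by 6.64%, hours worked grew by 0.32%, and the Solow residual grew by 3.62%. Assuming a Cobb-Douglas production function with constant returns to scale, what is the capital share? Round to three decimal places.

α = 0.361

gY = gA + α·gK + (1−α)·gL, so gY − gA − gL = α(gK − gL).
6.22 − 3.62 − 0.32 = α × (6.64 − 0.32).
2.28 = 6.32 α, so α = 0.36076.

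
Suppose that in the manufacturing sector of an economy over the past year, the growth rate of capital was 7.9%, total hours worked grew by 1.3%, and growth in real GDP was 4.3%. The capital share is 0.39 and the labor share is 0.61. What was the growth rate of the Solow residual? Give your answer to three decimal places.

The Solow residual growth was 0.426%.

Labor's share = 1 − 0.39 = 0.61.
Capital: 0.39 × 7.9 = 3.081 pp.
Total hours worked: 0.61 × 1.3 = 0.793 pp.
TFP growth = 4.3 − 3.874 = 0.426%.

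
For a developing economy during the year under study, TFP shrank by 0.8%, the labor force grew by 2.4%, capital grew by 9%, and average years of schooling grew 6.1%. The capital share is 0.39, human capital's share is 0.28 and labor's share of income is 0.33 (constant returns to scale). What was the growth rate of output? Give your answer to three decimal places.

5.210%

Labor's share = 1 − 0.39 − 0.28 = 0.33.
Capital: 0.39 × 9 = 3.51 pp.
Average years of schooling: 0.28 × 6.1 = 1.708 pp.
The labor force: 0.33 × 2.4 = 0.792 pp.
Output growth = -0.8 + 6.01 = 5.21%.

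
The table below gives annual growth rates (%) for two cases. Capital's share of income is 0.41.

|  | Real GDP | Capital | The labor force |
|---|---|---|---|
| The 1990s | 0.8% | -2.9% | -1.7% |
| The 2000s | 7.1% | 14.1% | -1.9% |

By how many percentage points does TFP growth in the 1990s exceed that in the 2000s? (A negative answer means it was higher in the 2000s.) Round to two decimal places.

0.55 percentage points

Labor's share = 1 − 0.41 = 0.59.
The 1990s: TFP = 0.8 + 1.189 + 1.003 = 2.992%.
The 2000s: TFP = 7.1 − 5.781 + 1.121 = 2.44%.
Difference = 2.992 − (2.44) = 0.552 pp.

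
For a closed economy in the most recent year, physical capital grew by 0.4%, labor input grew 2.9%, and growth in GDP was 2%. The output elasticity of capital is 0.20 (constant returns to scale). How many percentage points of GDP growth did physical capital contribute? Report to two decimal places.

0.08 pp

Contribution = share × growth = 0.2 × 0.4 = 0.08 pp.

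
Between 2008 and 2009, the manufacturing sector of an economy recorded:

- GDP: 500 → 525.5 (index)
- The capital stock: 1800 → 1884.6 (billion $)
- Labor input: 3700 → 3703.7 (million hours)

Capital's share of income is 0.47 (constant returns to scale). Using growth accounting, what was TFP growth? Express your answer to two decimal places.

2.84%

GDP growth = (525.5 − 500) / 500 = 5.1%.
The capital stock growth = (1884.6 − 1800) / 1800 = 4.7%.
Labor input growth = (3703.7 − 3700) / 3700 = 0.1%.
Labor's share = 1 − 0.47 = 0.53.
The capital stock: 0.47 × 4.7 = 2.209 pp.
Labor input: 0.53 × 0.1 = 0.053 pp.
TFP growth = 5.1 − 2.262 = 2.838%.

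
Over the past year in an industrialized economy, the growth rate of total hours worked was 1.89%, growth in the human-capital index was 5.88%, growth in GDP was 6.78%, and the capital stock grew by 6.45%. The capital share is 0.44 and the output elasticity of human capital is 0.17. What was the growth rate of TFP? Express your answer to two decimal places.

Labor's share = 1 − 0.44 − 0.17 = 0.39.
The capital stock: 0.44 × 6.45 = 2.838 pp.
The human-capital index: 0.17 × 5.88 = 0.9996 pp.
Total hours worked: 0.39 × 1.89 = 0.7371 pp.
TFP growth = 6.78 − 4.5747 = 2.2053%.

2.21%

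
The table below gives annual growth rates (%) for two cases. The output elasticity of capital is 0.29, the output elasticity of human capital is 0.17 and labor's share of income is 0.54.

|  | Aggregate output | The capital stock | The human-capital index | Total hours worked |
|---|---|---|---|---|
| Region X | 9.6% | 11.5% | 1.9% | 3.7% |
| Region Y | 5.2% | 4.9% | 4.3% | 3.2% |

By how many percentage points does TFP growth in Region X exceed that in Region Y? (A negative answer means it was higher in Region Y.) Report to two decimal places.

2.62 percentage points

Labor's share = 1 − 0.29 − 0.17 = 0.54.
Region X: TFP = 9.6 − 3.335 − 0.323 − 1.998 = 3.944%.
Region Y: TFP = 5.2 − 1.421 − 0.731 − 1.728 = 1.32%.
Difference = 3.944 − (1.32) = 2.624 pp.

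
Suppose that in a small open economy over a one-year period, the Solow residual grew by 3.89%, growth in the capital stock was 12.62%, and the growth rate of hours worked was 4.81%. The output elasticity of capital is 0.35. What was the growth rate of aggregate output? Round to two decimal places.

Labor's share = 1 − 0.35 = 0.65.
The capital stock: 0.35 × 12.62 = 4.417 pp.
Hours worked: 0.65 × 4.81 = 3.1265 pp.
Output growth = 3.89 + 7.5435 = 11.4335%.

Aggregate output growth was 11.43%.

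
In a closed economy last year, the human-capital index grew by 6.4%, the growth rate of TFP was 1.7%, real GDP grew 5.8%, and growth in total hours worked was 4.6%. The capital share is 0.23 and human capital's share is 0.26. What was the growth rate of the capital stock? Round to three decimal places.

Labor's share = 1 − 0.23 − 0.26 = 0.51.
gY = gA + 0.26×6.4 + 0.51×4.6 + 0.23×g.
0.23×g = 5.8 − 1.7 − 4.01 = 0.09.
g = 0.09 / 0.23 = 0.3913%.

The capital stock growth was 0.391%.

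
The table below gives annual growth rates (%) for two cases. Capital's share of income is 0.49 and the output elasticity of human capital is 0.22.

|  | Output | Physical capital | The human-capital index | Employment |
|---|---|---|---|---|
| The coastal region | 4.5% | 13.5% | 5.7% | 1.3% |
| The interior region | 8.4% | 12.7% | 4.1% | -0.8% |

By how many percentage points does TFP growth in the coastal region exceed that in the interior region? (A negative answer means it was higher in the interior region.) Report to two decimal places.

Labor's share = 1 − 0.49 − 0.22 = 0.29.
The coastal region: TFP = 4.5 − 6.615 − 1.254 − 0.377 = -3.746%.
The interior region: TFP = 8.4 − 6.223 − 0.902 + 0.232 = 1.507%.
Difference = -3.746 − (1.507) = -5.253 pp.

-5.25 percentage points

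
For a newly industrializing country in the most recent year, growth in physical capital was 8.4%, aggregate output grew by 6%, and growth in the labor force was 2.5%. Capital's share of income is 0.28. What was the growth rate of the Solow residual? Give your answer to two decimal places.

1.85%

Labor's share = 1 − 0.28 = 0.72.
Physical capital: 0.28 × 8.4 = 2.352 pp.
The labor force: 0.72 × 2.5 = 1.8 pp.
TFP growth = 6 − 4.152 = 1.848%.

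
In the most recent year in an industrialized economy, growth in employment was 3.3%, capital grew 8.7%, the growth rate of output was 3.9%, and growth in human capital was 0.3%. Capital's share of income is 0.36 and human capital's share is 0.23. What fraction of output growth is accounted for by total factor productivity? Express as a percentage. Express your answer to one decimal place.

Labor's share = 1 − 0.36 − 0.23 = 0.41.
Capital: 0.36 × 8.7 = 3.132 pp.
Human capital: 0.23 × 0.3 = 0.069 pp.
Employment: 0.41 × 3.3 = 1.353 pp.
TFP growth = 3.9 − 4.554 = -0.654%.
TFP share of growth = -0.654 / 3.9 × 100 = -16.769%.

Total factor productivity accounted for -16.8% of growth.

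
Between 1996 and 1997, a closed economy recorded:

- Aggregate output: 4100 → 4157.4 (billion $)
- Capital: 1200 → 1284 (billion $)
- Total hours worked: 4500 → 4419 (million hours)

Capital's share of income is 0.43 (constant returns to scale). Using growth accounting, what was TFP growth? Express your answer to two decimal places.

-0.58%

Aggregate output growth = (4157.4 − 4100) / 4100 = 1.4%.
Capital growth = (1284 − 1200) / 1200 = 7%.
Total hours worked growth = (4419 − 4500) / 4500 = -1.8%.
Labor's share = 1 − 0.43 = 0.57.
Capital: 0.43 × 7 = 3.01 pp.
Total hours worked: 0.57 × (-1.8) = -1.026 pp.
TFP growth = 1.4 − 1.984 = -0.584%.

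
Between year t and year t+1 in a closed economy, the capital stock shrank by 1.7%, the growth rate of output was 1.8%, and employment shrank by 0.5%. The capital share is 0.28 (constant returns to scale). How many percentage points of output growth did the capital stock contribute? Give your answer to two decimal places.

Contribution = share × growth = 0.28 × (-1.7) = -0.476 pp.

-0.48 pp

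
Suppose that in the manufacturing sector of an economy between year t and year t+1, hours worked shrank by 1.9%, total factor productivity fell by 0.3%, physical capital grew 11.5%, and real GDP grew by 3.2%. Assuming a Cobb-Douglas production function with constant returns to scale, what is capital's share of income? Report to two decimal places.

gY = gA + α·gK + (1−α)·gL, so gY − gA − gL = α(gK − gL).
3.2 + 0.3 + 1.9 = α × (11.5 − (-1.9)).
5.4 = 13.4 α, so α = 0.403.

α = 0.40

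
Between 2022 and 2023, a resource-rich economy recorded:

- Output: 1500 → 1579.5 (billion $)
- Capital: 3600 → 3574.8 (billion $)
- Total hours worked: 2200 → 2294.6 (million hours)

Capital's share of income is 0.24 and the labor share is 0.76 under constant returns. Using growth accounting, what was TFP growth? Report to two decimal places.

Output growth = (1579.5 − 1500) / 1500 = 5.3%.
Capital growth = (3574.8 − 3600) / 3600 = -0.7%.
Total hours worked growth = (2294.6 − 2200) / 2200 = 4.3%.
Labor's share = 1 − 0.24 = 0.76.
Capital: 0.24 × (-0.7) = -0.168 pp.
Total hours worked: 0.76 × 4.3 = 3.268 pp.
TFP growth = 5.3 − 3.1 = 2.2%.

TFP growth was 2.20%.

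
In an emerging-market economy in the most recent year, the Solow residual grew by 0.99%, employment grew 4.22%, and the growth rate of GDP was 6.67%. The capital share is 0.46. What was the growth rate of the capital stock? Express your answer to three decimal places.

Labor's share = 1 − 0.46 = 0.54.
gY = gA + 0.54×4.22 + 0.46×g.
0.46×g = 6.67 − 0.99 − 2.2788 = 3.4012.
g = 3.4012 / 0.46 = 7.39391%.

7.394%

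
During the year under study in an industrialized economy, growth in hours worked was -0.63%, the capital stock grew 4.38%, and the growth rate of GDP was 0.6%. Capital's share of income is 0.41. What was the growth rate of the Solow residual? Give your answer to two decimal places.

-0.82%

Labor's share = 1 − 0.41 = 0.59.
The capital stock: 0.41 × 4.38 = 1.7958 pp.
Hours worked: 0.59 × (-0.63) = -0.3717 pp.
TFP growth = 0.6 − 1.4241 = -0.8241%.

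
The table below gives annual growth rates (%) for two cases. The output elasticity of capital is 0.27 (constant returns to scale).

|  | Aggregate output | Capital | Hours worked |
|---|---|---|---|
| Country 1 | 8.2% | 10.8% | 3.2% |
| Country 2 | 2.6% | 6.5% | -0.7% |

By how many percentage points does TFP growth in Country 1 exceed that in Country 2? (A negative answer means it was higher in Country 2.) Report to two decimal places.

Labor's share = 1 − 0.27 = 0.73.
Country 1: TFP = 8.2 − 2.916 − 2.336 = 2.948%.
Country 2: TFP = 2.6 − 1.755 + 0.511 = 1.356%.
Difference = 2.948 − (1.356) = 1.592 pp.

1.59 percentage points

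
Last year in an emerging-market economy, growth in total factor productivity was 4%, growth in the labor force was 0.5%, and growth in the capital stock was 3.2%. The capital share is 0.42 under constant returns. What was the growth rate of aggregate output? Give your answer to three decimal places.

Labor's share = 1 − 0.42 = 0.58.
The capital stock: 0.42 × 3.2 = 1.344 pp.
The labor force: 0.58 × 0.5 = 0.29 pp.
Output growth = 4 + 1.634 = 5.634%.

5.634%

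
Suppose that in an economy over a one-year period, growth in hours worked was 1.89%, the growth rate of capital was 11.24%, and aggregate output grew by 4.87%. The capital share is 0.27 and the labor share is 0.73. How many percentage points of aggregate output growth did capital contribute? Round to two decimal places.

3.03 percentage points

Contribution = share × growth = 0.27 × 11.24 = 3.0348 pp.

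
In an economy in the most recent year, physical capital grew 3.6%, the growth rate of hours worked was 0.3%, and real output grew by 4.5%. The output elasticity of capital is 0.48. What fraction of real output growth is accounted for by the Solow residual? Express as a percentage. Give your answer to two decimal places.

The Solow residual accounted for 58.13% of growth.

Labor's share = 1 − 0.48 = 0.52.
Physical capital: 0.48 × 3.6 = 1.728 pp.
Hours worked: 0.52 × 0.3 = 0.156 pp.
TFP growth = 4.5 − 1.884 = 2.616%.
TFP share of growth = 2.616 / 4.5 × 100 = 58.1333%.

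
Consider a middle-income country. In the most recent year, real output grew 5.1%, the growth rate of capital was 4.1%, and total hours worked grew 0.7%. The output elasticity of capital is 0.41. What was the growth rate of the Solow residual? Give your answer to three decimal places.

Labor's share = 1 − 0.41 = 0.59.
Capital: 0.41 × 4.1 = 1.681 pp.
Total hours worked: 0.59 × 0.7 = 0.413 pp.
TFP growth = 5.1 − 2.094 = 3.006%.

3.006%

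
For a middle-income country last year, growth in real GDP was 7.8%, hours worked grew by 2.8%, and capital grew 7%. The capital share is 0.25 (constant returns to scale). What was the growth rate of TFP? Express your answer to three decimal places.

3.950%

Labor's share = 1 − 0.25 = 0.75.
Capital: 0.25 × 7 = 1.75 pp.
Hours worked: 0.75 × 2.8 = 2.1 pp.
TFP growth = 7.8 − 3.85 = 3.95%.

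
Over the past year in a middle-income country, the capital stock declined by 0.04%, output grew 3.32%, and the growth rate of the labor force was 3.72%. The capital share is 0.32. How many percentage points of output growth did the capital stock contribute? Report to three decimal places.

Contribution = share × growth = 0.32 × (-0.04) = -0.0128 pp.

-0.013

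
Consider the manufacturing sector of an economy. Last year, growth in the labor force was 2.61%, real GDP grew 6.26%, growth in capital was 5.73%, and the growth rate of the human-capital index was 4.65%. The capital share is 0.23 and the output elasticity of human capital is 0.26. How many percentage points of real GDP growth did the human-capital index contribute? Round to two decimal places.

Contribution = share × growth = 0.26 × 4.65 = 1.209 pp.

1.21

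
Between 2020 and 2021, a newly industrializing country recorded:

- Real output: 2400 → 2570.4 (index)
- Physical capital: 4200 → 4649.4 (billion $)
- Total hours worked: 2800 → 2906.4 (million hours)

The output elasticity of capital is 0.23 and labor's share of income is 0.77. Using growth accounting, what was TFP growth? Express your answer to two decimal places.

1.71%

Real output growth = (2570.4 − 2400) / 2400 = 7.1%.
Physical capital growth = (4649.4 − 4200) / 4200 = 10.7%.
Total hours worked growth = (2906.4 − 2800) / 2800 = 3.8%.
Labor's share = 1 − 0.23 = 0.77.
Physical capital: 0.23 × 10.7 = 2.461 pp.
Total hours worked: 0.77 × 3.8 = 2.926 pp.
TFP growth = 7.1 − 5.387 = 1.713%.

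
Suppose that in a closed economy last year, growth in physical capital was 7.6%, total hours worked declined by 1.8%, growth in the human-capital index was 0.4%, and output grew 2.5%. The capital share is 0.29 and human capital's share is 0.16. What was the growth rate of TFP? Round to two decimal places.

Labor's share = 1 − 0.29 − 0.16 = 0.55.
Physical capital: 0.29 × 7.6 = 2.204 pp.
The human-capital index: 0.16 × 0.4 = 0.064 pp.
Total hours worked: 0.55 × (-1.8) = -0.99 pp.
TFP growth = 2.5 − 1.278 = 1.222%.

TFP growth was 1.22%.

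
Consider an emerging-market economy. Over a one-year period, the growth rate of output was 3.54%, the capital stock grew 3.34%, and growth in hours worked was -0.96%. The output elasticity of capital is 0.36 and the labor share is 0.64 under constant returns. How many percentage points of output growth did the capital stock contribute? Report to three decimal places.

1.202 percentage points

Contribution = share × growth = 0.36 × 3.34 = 1.2024 pp.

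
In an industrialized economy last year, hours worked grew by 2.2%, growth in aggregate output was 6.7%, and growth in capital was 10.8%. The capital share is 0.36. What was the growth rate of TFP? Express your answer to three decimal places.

Labor's share = 1 − 0.36 = 0.64.
Capital: 0.36 × 10.8 = 3.888 pp.
Hours worked: 0.64 × 2.2 = 1.408 pp.
TFP growth = 6.7 − 5.296 = 1.404%.

1.404%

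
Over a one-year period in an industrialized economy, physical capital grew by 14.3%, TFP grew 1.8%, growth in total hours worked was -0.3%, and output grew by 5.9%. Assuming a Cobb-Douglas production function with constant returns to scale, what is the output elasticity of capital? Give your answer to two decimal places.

gY = gA + α·gK + (1−α)·gL, so gY − gA − gL = α(gK − gL).
5.9 − 1.8 + 0.3 = α × (14.3 − (-0.3)).
4.4 = 14.6 α, so α = 0.3014.

α = 0.30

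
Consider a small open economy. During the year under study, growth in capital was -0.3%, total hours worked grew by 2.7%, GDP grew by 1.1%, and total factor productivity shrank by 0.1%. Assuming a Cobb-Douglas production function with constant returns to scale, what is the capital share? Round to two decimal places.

gY = gA + α·gK + (1−α)·gL, so gY − gA − gL = α(gK − gL).
1.1 + 0.1 − 2.7 = α × (-0.3 − 2.7).
-1.5 = -3 α, so α = 0.5.

0.50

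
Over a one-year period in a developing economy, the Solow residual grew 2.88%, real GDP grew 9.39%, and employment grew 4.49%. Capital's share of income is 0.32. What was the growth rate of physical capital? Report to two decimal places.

10.80%

Labor's share = 1 − 0.32 = 0.68.
gY = gA + 0.68×4.49 + 0.32×g.
0.32×g = 9.39 − 2.88 − 3.0532 = 3.4568.
g = 3.4568 / 0.32 = 10.8025%.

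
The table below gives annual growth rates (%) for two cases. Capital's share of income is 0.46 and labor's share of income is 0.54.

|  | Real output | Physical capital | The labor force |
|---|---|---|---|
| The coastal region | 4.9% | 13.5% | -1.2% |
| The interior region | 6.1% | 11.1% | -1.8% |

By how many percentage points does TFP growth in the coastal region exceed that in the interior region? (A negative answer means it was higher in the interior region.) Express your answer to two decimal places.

Labor's share = 1 − 0.46 = 0.54.
The coastal region: TFP = 4.9 − 6.21 + 0.648 = -0.662%.
The interior region: TFP = 6.1 − 5.106 + 0.972 = 1.966%.
Difference = -0.662 − (1.966) = -2.628 pp.

-2.63 percentage points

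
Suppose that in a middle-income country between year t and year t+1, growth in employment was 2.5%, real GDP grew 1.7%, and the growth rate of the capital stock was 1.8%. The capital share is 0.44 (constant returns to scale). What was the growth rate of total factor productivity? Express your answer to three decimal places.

Labor's share = 1 − 0.44 = 0.56.
The capital stock: 0.44 × 1.8 = 0.792 pp.
Employment: 0.56 × 2.5 = 1.4 pp.
TFP growth = 1.7 − 2.192 = -0.492%.

-0.492%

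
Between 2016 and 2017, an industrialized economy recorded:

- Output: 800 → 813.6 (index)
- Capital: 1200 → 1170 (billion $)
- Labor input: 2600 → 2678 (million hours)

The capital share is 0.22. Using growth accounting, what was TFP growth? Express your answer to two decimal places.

Output growth = (813.6 − 800) / 800 = 1.7%.
Capital growth = (1170 − 1200) / 1200 = -2.5%.
Labor input growth = (2678 − 2600) / 2600 = 3%.
Labor's share = 1 − 0.22 = 0.78.
Capital: 0.22 × (-2.5) = -0.55 pp.
Labor input: 0.78 × 3 = 2.34 pp.
TFP growth = 1.7 − 1.79 = -0.09%.

-0.09%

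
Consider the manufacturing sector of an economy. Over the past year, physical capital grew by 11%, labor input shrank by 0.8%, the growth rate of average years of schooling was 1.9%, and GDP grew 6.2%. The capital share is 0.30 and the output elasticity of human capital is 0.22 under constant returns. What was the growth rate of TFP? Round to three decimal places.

2.866%

Labor's share = 1 − 0.3 − 0.22 = 0.48.
Physical capital: 0.3 × 11 = 3.3 pp.
Average years of schooling: 0.22 × 1.9 = 0.418 pp.
Labor input: 0.48 × (-0.8) = -0.384 pp.
TFP growth = 6.2 − 3.334 = 2.866%.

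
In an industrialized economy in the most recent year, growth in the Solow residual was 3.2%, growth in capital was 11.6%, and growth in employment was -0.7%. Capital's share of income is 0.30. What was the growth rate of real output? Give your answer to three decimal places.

6.190%

Labor's share = 1 − 0.3 = 0.7.
Capital: 0.3 × 11.6 = 3.48 pp.
Employment: 0.7 × (-0.7) = -0.49 pp.
Output growth = 3.2 + 2.99 = 6.19%.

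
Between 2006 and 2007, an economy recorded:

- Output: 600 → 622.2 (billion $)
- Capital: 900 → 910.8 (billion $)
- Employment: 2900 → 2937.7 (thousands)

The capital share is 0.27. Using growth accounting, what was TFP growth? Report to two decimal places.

2.43%

Output growth = (622.2 − 600) / 600 = 3.7%.
Capital growth = (910.8 − 900) / 900 = 1.2%.
Employment growth = (2937.7 − 2900) / 2900 = 1.3%.
Labor's share = 1 − 0.27 = 0.73.
Capital: 0.27 × 1.2 = 0.324 pp.
Employment: 0.73 × 1.3 = 0.949 pp.
TFP growth = 3.7 − 1.273 = 2.427%.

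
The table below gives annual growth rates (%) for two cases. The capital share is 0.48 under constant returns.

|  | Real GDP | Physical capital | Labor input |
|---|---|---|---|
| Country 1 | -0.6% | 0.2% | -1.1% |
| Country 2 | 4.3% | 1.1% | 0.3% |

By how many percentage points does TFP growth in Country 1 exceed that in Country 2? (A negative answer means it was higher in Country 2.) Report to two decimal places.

Labor's share = 1 − 0.48 = 0.52.
Country 1: TFP = -0.6 − 0.096 + 0.572 = -0.124%.
Country 2: TFP = 4.3 − 0.528 − 0.156 = 3.616%.
Difference = -0.124 − (3.616) = -3.74 pp.

-3.74 percentage points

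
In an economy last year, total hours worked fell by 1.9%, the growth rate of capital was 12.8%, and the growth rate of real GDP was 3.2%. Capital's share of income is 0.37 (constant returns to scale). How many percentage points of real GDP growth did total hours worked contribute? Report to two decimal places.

Labor's share = 1 − 0.37 = 0.63.
Contribution = share × growth = 0.63 × (-1.9) = -1.197 pp.

-1.20 percentage points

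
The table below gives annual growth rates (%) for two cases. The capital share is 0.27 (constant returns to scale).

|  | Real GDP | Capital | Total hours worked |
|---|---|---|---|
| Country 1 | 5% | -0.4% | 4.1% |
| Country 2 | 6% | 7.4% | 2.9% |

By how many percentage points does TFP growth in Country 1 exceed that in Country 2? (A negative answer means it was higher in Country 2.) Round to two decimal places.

Labor's share = 1 − 0.27 = 0.73.
Country 1: TFP = 5 + 0.108 − 2.993 = 2.115%.
Country 2: TFP = 6 − 1.998 − 2.117 = 1.885%.
Difference = 2.115 − (1.885) = 0.23 pp.

0.23 percentage points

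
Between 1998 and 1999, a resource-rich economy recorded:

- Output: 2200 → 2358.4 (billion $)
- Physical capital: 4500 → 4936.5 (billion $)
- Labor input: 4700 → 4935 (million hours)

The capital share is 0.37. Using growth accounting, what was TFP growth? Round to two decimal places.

0.46%

Output growth = (2358.4 − 2200) / 2200 = 7.2%.
Physical capital growth = (4936.5 − 4500) / 4500 = 9.7%.
Labor input growth = (4935 − 4700) / 4700 = 5%.
Labor's share = 1 − 0.37 = 0.63.
Physical capital: 0.37 × 9.7 = 3.589 pp.
Labor input: 0.63 × 5 = 3.15 pp.
TFP growth = 7.2 − 6.739 = 0.461%.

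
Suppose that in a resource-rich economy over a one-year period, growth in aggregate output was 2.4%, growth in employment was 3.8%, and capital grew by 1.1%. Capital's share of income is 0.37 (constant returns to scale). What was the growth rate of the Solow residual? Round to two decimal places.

-0.40%

Labor's share = 1 − 0.37 = 0.63.
Capital: 0.37 × 1.1 = 0.407 pp.
Employment: 0.63 × 3.8 = 2.394 pp.
TFP growth = 2.4 − 2.801 = -0.401%.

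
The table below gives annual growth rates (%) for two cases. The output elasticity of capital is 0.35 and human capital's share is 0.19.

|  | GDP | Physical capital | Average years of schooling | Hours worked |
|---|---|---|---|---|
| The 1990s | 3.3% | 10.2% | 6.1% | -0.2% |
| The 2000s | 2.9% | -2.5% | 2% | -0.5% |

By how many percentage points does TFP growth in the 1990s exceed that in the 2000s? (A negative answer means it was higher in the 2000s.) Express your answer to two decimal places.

-4.96 percentage points

Labor's share = 1 − 0.35 − 0.19 = 0.46.
The 1990s: TFP = 3.3 − 3.57 − 1.159 + 0.092 = -1.337%.
The 2000s: TFP = 2.9 + 0.875 − 0.38 + 0.23 = 3.625%.
Difference = -1.337 − (3.625) = -4.962 pp.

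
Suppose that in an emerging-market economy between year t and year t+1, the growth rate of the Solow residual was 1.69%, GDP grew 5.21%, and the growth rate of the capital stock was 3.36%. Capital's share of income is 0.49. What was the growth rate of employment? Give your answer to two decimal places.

Labor's share = 1 − 0.49 = 0.51.
gY = gA + 0.49×3.36 + 0.51×g.
0.51×g = 5.21 − 1.69 − 1.6464 = 1.8736.
g = 1.8736 / 0.51 = 3.6737%.

Employment growth was 3.67%.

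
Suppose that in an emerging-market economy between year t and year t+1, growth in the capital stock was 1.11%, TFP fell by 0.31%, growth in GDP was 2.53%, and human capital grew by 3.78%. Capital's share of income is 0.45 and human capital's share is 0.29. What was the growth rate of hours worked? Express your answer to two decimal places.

4.79%

Labor's share = 1 − 0.45 − 0.29 = 0.26.
gY = gA + 0.45×1.11 + 0.29×3.78 + 0.26×g.
0.26×g = 2.53 + 0.31 − 1.5957 = 1.2443.
g = 1.2443 / 0.26 = 4.7858%.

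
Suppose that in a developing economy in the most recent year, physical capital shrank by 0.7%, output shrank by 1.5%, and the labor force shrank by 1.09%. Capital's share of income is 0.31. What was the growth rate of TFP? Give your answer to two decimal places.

Labor's share = 1 − 0.31 = 0.69.
Physical capital: 0.31 × (-0.7) = -0.217 pp.
The labor force: 0.69 × (-1.09) = -0.7521 pp.
TFP growth = -1.5 + 0.9691 = -0.5309%.

-0.53%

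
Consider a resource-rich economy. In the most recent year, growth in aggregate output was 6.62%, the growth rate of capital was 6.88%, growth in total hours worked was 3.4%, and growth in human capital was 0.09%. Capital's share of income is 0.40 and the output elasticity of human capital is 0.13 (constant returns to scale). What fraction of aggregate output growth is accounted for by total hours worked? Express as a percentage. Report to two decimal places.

Labor's share = 1 − 0.4 − 0.13 = 0.47.
Total hours worked contributed 0.47 × 3.4 = 1.598 pp.
Share of growth = 1.598 / 6.62 × 100 = 24.139%.

24.14%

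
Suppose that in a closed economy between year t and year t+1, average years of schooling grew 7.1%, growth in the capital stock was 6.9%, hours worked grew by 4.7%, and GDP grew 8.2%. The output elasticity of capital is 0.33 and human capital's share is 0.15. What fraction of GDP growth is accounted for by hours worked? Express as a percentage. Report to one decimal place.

Hours worked accounted for 29.8% of growth.

Labor's share = 1 − 0.33 − 0.15 = 0.52.
Hours worked contributed 0.52 × 4.7 = 2.444 pp.
Share of growth = 2.444 / 8.2 × 100 = 29.805%.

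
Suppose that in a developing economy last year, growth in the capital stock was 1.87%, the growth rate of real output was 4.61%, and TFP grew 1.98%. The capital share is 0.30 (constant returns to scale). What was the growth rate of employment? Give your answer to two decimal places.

Labor's share = 1 − 0.3 = 0.7.
gY = gA + 0.3×1.87 + 0.7×g.
0.7×g = 4.61 − 1.98 − 0.561 = 2.069.
g = 2.069 / 0.7 = 2.9557%.

Employment growth was 2.96%.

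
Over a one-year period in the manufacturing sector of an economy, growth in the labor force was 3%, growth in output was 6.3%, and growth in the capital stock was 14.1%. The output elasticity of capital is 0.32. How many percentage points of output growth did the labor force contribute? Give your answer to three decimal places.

2.040 pp

Labor's share = 1 − 0.32 = 0.68.
Contribution = share × growth = 0.68 × 3 = 2.04 pp.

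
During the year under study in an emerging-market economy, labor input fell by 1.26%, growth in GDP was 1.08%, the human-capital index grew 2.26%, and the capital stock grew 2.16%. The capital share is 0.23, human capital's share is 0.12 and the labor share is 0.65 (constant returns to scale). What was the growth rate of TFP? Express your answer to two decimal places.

1.13%

Labor's share = 1 − 0.23 − 0.12 = 0.65.
The capital stock: 0.23 × 2.16 = 0.4968 pp.
The human-capital index: 0.12 × 2.26 = 0.2712 pp.
Labor input: 0.65 × (-1.26) = -0.819 pp.
TFP growth = 1.08 + 0.051 = 1.131%.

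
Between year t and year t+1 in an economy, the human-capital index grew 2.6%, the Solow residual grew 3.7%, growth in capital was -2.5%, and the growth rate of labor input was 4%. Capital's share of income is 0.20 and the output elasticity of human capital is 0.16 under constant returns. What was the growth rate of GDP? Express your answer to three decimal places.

Labor's share = 1 − 0.2 − 0.16 = 0.64.
Capital: 0.2 × (-2.5) = -0.5 pp.
The human-capital index: 0.16 × 2.6 = 0.416 pp.
Labor input: 0.64 × 4 = 2.56 pp.
Output growth = 3.7 + 2.476 = 6.176%.

6.176%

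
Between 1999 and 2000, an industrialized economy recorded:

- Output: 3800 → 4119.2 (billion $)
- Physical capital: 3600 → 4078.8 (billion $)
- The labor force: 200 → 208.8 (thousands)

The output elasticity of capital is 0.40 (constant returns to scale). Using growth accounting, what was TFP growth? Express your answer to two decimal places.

TFP grew 0.44%.

Output growth = (4119.2 − 3800) / 3800 = 8.4%.
Physical capital growth = (4078.8 − 3600) / 3600 = 13.3%.
The labor force growth = (208.8 − 200) / 200 = 4.4%.
Labor's share = 1 − 0.4 = 0.6.
Physical capital: 0.4 × 13.3 = 5.32 pp.
The labor force: 0.6 × 4.4 = 2.64 pp.
TFP growth = 8.4 − 7.96 = 0.44%.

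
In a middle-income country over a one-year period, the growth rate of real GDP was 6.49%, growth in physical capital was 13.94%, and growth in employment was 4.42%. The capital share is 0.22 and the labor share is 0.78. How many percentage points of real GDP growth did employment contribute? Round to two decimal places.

3.45 percentage points

Labor's share = 1 − 0.22 = 0.78.
Contribution = share × growth = 0.78 × 4.42 = 3.4476 pp.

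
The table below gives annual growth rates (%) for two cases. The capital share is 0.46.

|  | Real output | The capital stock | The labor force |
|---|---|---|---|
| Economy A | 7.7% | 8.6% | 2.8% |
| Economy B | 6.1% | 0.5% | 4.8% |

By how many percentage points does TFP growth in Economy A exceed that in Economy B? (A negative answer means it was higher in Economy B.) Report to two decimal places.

-1.05 percentage points

Labor's share = 1 − 0.46 = 0.54.
Economy A: TFP = 7.7 − 3.956 − 1.512 = 2.232%.
Economy B: TFP = 6.1 − 0.23 − 2.592 = 3.278%.
Difference = 2.232 − (3.278) = -1.046 pp.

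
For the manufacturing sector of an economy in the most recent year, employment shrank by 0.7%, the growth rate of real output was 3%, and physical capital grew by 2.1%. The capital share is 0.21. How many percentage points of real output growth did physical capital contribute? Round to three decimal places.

0.441 percentage points

Contribution = share × growth = 0.21 × 2.1 = 0.441 pp.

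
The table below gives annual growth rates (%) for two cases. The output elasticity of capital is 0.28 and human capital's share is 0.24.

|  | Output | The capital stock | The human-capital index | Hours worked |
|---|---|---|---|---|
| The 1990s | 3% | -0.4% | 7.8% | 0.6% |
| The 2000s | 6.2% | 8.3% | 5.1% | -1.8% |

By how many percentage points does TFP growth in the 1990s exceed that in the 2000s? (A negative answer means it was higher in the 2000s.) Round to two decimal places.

-2.56 percentage points

Labor's share = 1 − 0.28 − 0.24 = 0.48.
The 1990s: TFP = 3 + 0.112 − 1.872 − 0.288 = 0.952%.
The 2000s: TFP = 6.2 − 2.324 − 1.224 + 0.864 = 3.516%.
Difference = 0.952 − (3.516) = -2.564 pp.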